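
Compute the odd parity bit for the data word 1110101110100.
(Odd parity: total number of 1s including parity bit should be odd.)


Number of 1s in data: 8
Parity bit: 1

1


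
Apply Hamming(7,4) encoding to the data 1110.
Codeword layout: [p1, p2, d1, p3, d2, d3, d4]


Parity bits: p1=0, p2=0, p3=0

0010110


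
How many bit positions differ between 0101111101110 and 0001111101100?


XOR: 0100000000010
Count of 1s: 2

2


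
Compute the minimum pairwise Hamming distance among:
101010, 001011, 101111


Comparing all pairs, minimum distance: 2
Can detect 1 errors, correct 0 errors

2


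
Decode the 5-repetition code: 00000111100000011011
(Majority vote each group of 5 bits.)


Groups: 00000, 11110, 00000, 11011
Majority votes: 0101

0101


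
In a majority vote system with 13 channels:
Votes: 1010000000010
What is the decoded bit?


Ones: 3 out of 13
Threshold: 7

0 (3/13 voted 1)


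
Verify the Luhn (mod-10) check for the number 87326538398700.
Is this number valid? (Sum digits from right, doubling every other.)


Luhn sum = 73
73 mod 10 = 3

Invalid (Luhn sum mod 10 = 3)


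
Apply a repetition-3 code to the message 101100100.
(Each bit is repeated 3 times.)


Each bit -> 3 copies

111000111111000000111000000


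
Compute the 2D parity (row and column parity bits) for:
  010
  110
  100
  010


Row parities: 1011
Column parities: 010

Row P: 1011, Col P: 010, Corner: 1


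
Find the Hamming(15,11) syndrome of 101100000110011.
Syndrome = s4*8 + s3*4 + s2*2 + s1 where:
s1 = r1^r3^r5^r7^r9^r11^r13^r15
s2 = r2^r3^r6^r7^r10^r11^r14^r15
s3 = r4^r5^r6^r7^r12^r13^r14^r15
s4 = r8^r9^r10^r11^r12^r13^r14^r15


s1=0, s2=1, s3=1, s4=0

Syndrome = 6 (error at position 6)


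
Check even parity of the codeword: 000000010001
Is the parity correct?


Number of 1s: 2

Yes, parity is correct (2 ones)


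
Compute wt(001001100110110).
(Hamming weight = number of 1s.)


Counting 1s in 001001100110110

7


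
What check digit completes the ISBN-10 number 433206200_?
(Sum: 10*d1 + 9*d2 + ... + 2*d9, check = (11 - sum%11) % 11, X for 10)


Weighted sum: 143
143 mod 11 = 0

Check digit: 0


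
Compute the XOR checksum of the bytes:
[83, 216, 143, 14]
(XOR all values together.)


XOR chain: 83 ^ 216 ^ 143 ^ 14 = 10

10


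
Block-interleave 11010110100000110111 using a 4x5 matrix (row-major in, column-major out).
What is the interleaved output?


Matrix:
  11010
  11010
  00001
  10111
Read columns: 11011100000111010011

11011100000111010011


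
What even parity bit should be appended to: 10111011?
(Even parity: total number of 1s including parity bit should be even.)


Number of 1s in data: 6
Parity bit: 0

0


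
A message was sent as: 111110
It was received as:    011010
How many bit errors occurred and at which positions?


XOR: 100100

2 error(s) at position(s): 0, 3


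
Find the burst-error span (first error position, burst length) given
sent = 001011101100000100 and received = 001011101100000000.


XOR: 000000000000000100

Burst at position 15, length 1


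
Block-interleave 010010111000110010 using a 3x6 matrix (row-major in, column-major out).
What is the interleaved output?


Matrix:
  010010
  111000
  110010
Read columns: 011111010000101000

011111010000101000


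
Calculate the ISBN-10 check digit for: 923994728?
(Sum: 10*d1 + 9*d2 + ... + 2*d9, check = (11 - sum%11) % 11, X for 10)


Weighted sum: 319
319 mod 11 = 0

Check digit: 0


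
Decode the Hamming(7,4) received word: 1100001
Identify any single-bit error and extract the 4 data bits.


Syndrome = 4: error at position 4

Data: 0001 (corrected bit 4)


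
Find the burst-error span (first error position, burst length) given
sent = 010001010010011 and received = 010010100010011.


XOR: 000011110000000

Burst at position 4, length 4


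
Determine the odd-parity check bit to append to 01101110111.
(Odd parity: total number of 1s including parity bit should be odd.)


Number of 1s in data: 8
Parity bit: 1

1


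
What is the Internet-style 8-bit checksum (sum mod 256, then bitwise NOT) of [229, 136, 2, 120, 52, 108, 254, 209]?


Sum = 1110 mod 256 = 86
Complement = 169

169


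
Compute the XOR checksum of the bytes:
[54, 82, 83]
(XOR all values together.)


XOR chain: 54 ^ 82 ^ 83 = 55

55


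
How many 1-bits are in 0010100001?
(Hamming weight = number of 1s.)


Counting 1s in 0010100001

3


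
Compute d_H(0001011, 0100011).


XOR: 0101000
Count of 1s: 2

2


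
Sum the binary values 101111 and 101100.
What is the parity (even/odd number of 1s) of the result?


101111 = 47
101100 = 44
Sum = 91 = 1011011
1s count = 5

odd parity (5 ones in 1011011)


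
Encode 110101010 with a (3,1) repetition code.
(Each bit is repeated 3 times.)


Each bit -> 3 copies

111111000111000111000111000


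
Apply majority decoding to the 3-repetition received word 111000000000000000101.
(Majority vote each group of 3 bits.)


Groups: 111, 000, 000, 000, 000, 000, 101
Majority votes: 1000001

1000001


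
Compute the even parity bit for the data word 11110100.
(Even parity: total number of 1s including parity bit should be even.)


Number of 1s in data: 5
Parity bit: 1

1


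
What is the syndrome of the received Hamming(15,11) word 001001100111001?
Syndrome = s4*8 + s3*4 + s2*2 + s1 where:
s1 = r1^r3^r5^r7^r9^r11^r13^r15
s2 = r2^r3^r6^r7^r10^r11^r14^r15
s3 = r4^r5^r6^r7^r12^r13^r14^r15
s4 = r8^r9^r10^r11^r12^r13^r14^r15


s1=0, s2=0, s3=0, s4=0

Syndrome = 0 (no error)


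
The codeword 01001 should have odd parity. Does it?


Number of 1s: 2

No, parity error (2 ones)


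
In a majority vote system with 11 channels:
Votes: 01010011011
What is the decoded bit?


Ones: 6 out of 11
Threshold: 6

1 (6/11 voted 1)


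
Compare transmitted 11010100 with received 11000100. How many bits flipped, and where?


XOR: 00010000

1 error(s) at position(s): 3


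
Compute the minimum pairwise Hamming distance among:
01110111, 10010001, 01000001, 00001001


Comparing all pairs, minimum distance: 2
Can detect 1 errors, correct 0 errors

2


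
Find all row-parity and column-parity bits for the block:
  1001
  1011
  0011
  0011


Row parities: 0100
Column parities: 0010

Row P: 0100, Col P: 0010, Corner: 1


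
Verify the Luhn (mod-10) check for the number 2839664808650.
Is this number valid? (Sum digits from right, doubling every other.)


Luhn sum = 55
55 mod 10 = 5

Invalid (Luhn sum mod 10 = 5)


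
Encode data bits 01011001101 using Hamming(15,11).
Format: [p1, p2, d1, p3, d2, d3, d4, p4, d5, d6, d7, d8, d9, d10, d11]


Parity bits: p1=1, p2=0, p3=1, p4=0

100110101001101


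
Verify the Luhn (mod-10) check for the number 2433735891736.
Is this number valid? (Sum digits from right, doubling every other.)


Luhn sum = 74
74 mod 10 = 4

Invalid (Luhn sum mod 10 = 4)


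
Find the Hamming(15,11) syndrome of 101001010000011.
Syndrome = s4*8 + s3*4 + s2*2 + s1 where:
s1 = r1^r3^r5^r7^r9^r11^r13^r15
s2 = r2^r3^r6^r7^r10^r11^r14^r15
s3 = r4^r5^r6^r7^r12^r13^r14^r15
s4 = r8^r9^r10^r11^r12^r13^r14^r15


s1=1, s2=0, s3=1, s4=1

Syndrome = 13 (error at position 13)


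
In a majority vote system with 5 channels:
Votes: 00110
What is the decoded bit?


Ones: 2 out of 5
Threshold: 3

0 (2/5 voted 1)


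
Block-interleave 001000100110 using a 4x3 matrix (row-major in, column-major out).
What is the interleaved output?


Matrix:
  001
  000
  100
  110
Read columns: 001100011000

001100011000


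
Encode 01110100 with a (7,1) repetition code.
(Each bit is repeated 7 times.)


Each bit -> 7 copies

00000001111111111111111111110000000111111100000000000000


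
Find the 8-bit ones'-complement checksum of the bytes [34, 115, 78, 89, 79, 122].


Sum = 517 mod 256 = 5
Complement = 250

250


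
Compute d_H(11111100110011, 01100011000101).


XOR: 10011111110110
Count of 1s: 10

10


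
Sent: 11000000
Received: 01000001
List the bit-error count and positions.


XOR: 10000001

2 error(s) at position(s): 0, 7


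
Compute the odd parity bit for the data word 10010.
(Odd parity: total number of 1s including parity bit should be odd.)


Number of 1s in data: 2
Parity bit: 1

1


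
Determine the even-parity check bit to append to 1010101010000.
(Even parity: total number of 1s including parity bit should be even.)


Number of 1s in data: 5
Parity bit: 1

1


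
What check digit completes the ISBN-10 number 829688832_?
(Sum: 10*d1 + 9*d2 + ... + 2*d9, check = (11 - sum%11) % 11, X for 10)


Weighted sum: 345
345 mod 11 = 4

Check digit: 7


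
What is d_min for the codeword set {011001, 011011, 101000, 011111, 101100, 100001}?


Comparing all pairs, minimum distance: 1
Can detect 0 errors, correct 0 errors

1


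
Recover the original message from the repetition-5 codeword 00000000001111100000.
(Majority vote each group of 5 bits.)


Groups: 00000, 00000, 11111, 00000
Majority votes: 0010

0010


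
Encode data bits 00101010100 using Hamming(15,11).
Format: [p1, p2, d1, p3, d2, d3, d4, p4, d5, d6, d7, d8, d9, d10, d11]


Parity bits: p1=1, p2=0, p3=0, p4=1

100001011010100


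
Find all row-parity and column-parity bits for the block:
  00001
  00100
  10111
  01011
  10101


Row parities: 11011
Column parities: 01100

Row P: 11011, Col P: 01100, Corner: 0


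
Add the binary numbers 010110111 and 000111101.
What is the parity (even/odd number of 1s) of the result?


010110111 = 183
000111101 = 61
Sum = 244 = 11110100
1s count = 5

odd parity (5 ones in 11110100)


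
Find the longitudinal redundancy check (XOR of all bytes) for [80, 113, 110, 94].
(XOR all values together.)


XOR chain: 80 ^ 113 ^ 110 ^ 94 = 17

17


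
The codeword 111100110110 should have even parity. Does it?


Number of 1s: 8

Yes, parity is correct (8 ones)


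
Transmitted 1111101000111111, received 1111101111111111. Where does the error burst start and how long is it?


XOR: 0000000111000000

Burst at position 7, length 3


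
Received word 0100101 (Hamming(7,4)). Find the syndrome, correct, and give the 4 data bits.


Syndrome = 0: no error detected

Data: 0101 (no errors)


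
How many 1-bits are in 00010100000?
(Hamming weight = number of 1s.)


Counting 1s in 00010100000

2


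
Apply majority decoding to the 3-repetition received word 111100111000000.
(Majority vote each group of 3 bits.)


Groups: 111, 100, 111, 000, 000
Majority votes: 10100

10100


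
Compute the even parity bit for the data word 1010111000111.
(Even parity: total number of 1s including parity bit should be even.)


Number of 1s in data: 8
Parity bit: 0

0


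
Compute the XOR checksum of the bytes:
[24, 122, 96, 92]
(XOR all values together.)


XOR chain: 24 ^ 122 ^ 96 ^ 92 = 94

94


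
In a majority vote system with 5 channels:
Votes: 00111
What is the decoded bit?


Ones: 3 out of 5
Threshold: 3

1 (3/5 voted 1)


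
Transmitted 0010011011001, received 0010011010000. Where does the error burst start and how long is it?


XOR: 0000000001001

Burst at position 9, length 4


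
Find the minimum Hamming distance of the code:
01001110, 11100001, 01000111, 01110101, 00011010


Comparing all pairs, minimum distance: 2
Can detect 1 errors, correct 0 errors

2


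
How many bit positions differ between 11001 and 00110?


XOR: 11111
Count of 1s: 5

5


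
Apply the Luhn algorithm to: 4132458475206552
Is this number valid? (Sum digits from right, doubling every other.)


Luhn sum = 66
66 mod 10 = 6

Invalid (Luhn sum mod 10 = 6)


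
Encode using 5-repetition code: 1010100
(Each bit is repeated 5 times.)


Each bit -> 5 copies

11111000001111100000111110000000000


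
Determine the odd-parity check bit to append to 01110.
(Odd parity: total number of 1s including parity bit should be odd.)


Number of 1s in data: 3
Parity bit: 0

0


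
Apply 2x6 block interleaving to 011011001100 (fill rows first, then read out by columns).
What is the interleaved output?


Matrix:
  011011
  001100
Read columns: 001011011010

001011011010


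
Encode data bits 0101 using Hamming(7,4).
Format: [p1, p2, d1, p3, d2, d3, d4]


Parity bits: p1=0, p2=1, p3=0

0100101


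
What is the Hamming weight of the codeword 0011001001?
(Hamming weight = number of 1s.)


Counting 1s in 0011001001

4


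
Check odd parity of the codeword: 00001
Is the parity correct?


Number of 1s: 1

Yes, parity is correct (1 ones)


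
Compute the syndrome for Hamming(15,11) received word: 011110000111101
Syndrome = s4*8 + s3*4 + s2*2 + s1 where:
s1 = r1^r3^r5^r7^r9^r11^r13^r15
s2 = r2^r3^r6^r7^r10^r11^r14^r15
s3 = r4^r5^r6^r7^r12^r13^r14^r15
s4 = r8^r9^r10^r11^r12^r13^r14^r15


s1=1, s2=1, s3=1, s4=1

Syndrome = 15 (error at position 15)


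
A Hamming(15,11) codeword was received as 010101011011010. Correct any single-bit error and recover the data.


Syndrome = 8: error at position 8

Data: 00101011010 (corrected bit 8)


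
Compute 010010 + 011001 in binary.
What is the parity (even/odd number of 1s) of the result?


010010 = 18
011001 = 25
Sum = 43 = 101011
1s count = 4

even parity (4 ones in 101011)


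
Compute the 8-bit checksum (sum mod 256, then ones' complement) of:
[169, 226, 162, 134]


Sum = 691 mod 256 = 179
Complement = 76

76


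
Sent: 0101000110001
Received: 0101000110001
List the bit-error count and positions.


XOR: 0000000000000

0 errors (received matches sent)


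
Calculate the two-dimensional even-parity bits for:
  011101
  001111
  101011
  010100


Row parities: 0000
Column parities: 101101

Row P: 0000, Col P: 101101, Corner: 0


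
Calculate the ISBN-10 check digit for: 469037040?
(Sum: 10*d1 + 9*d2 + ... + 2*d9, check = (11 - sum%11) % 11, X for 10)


Weighted sum: 231
231 mod 11 = 0

Check digit: 0


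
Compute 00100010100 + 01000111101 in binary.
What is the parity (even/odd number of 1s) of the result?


00100010100 = 276
01000111101 = 573
Sum = 849 = 1101010001
1s count = 5

odd parity (5 ones in 1101010001)


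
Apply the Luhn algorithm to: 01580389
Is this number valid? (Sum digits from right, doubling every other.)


Luhn sum = 29
29 mod 10 = 9

Invalid (Luhn sum mod 10 = 9)


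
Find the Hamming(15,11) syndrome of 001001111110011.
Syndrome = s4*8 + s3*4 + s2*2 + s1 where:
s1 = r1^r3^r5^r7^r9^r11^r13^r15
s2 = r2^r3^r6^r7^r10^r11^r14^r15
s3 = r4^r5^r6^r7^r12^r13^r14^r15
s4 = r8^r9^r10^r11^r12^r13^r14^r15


s1=1, s2=1, s3=0, s4=0

Syndrome = 3 (error at position 3)


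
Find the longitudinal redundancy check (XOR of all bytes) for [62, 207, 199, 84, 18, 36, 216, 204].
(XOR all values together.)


XOR chain: 62 ^ 207 ^ 199 ^ 84 ^ 18 ^ 36 ^ 216 ^ 204 = 64

64


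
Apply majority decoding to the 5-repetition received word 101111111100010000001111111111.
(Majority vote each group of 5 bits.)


Groups: 10111, 11111, 00010, 00000, 11111, 11111
Majority votes: 110011

110011


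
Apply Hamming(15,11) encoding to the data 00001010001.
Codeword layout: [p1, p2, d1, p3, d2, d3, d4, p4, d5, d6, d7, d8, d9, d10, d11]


Parity bits: p1=1, p2=0, p3=1, p4=1

100100011010001


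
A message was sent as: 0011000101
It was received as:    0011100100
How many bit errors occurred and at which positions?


XOR: 0000100001

2 error(s) at position(s): 4, 9


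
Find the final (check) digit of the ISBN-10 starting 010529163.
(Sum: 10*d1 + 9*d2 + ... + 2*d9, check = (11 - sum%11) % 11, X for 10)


Weighted sum: 129
129 mod 11 = 8

Check digit: 3


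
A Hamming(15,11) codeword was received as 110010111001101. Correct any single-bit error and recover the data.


Syndrome = 14: error at position 14

Data: 01011001111 (corrected bit 14)


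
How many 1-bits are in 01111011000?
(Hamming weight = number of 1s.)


Counting 1s in 01111011000

6


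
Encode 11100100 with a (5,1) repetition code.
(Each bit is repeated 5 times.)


Each bit -> 5 copies

1111111111111110000000000111110000000000


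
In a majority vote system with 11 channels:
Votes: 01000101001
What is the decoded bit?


Ones: 4 out of 11
Threshold: 6

0 (4/11 voted 1)


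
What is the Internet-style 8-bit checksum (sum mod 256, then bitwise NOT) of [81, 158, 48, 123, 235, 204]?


Sum = 849 mod 256 = 81
Complement = 174

174


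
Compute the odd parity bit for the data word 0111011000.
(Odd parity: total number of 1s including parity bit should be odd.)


Number of 1s in data: 5
Parity bit: 0

0


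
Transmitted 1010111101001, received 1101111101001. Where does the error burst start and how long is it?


XOR: 0111000000000

Burst at position 1, length 3


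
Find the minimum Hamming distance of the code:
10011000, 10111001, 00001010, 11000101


Comparing all pairs, minimum distance: 2
Can detect 1 errors, correct 0 errors

2


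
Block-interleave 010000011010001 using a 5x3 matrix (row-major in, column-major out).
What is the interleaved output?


Matrix:
  010
  000
  011
  010
  001
Read columns: 000001011000101

000001011000101


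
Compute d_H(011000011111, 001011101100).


XOR: 010011110011
Count of 1s: 7

7


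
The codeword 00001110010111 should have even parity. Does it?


Number of 1s: 7

No, parity error (7 ones)


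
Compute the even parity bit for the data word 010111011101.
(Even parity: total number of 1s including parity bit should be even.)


Number of 1s in data: 8
Parity bit: 0

0


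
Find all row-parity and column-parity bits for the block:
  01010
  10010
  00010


Row parities: 001
Column parities: 11010

Row P: 001, Col P: 11010, Corner: 1


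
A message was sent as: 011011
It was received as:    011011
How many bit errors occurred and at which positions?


XOR: 000000

0 errors (received matches sent)


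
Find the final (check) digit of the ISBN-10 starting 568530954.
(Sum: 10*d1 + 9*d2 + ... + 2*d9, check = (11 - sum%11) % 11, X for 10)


Weighted sum: 280
280 mod 11 = 5

Check digit: 6


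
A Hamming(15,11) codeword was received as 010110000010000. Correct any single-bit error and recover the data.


Syndrome = 8: error at position 8

Data: 01000010000 (corrected bit 8)


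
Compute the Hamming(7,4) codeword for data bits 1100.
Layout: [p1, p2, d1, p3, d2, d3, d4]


Parity bits: p1=0, p2=1, p3=1

0111100


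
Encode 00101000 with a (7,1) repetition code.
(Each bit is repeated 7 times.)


Each bit -> 7 copies

00000000000000111111100000001111111000000000000000000000


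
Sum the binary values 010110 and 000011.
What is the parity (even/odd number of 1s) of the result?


010110 = 22
000011 = 3
Sum = 25 = 11001
1s count = 3

odd parity (3 ones in 11001)


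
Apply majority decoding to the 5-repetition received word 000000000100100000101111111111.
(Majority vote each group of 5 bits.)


Groups: 00000, 00001, 00100, 00010, 11111, 11111
Majority votes: 000011

000011


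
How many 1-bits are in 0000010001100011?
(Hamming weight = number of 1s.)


Counting 1s in 0000010001100011

5


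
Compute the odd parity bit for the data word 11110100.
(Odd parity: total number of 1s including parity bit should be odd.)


Number of 1s in data: 5
Parity bit: 0

0


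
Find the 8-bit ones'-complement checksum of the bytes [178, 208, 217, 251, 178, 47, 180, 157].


Sum = 1416 mod 256 = 136
Complement = 119

119


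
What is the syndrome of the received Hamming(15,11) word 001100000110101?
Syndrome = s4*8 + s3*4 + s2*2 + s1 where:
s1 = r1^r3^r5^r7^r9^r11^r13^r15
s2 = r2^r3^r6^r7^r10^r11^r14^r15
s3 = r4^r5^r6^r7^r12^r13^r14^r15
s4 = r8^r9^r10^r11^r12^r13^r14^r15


s1=0, s2=0, s3=1, s4=0

Syndrome = 4 (error at position 4)


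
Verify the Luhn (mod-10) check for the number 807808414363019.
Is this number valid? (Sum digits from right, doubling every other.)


Luhn sum = 68
68 mod 10 = 8

Invalid (Luhn sum mod 10 = 8)


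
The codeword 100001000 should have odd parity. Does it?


Number of 1s: 2

No, parity error (2 ones)


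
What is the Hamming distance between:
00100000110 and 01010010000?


XOR: 01110010110
Count of 1s: 6

6


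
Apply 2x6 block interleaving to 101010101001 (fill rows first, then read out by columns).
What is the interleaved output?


Matrix:
  101010
  101001
Read columns: 110011001001

110011001001


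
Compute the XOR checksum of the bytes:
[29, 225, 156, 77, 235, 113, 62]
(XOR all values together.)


XOR chain: 29 ^ 225 ^ 156 ^ 77 ^ 235 ^ 113 ^ 62 = 137

137


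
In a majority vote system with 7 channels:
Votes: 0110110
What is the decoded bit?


Ones: 4 out of 7
Threshold: 4

1 (4/7 voted 1)


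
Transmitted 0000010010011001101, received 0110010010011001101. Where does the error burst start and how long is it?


XOR: 0110000000000000000

Burst at position 1, length 2


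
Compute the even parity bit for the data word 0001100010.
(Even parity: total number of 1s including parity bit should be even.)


Number of 1s in data: 3
Parity bit: 1

1


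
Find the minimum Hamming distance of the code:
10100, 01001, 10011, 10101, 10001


Comparing all pairs, minimum distance: 1
Can detect 0 errors, correct 0 errors

1


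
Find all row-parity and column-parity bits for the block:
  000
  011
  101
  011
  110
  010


Row parities: 000001
Column parities: 001

Row P: 000001, Col P: 001, Corner: 1


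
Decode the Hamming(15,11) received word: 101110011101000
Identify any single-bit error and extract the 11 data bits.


Syndrome = 4: error at position 4

Data: 11001101000 (corrected bit 4)


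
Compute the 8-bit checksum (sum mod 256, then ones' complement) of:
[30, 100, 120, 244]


Sum = 494 mod 256 = 238
Complement = 17

17


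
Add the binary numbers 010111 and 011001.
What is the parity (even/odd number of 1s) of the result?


010111 = 23
011001 = 25
Sum = 48 = 110000
1s count = 2

even parity (2 ones in 110000)


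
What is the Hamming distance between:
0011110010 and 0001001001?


XOR: 0010111011
Count of 1s: 6

6


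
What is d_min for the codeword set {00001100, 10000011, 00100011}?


Comparing all pairs, minimum distance: 2
Can detect 1 errors, correct 0 errors

2


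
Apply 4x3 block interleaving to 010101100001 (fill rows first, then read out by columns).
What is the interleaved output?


Matrix:
  010
  101
  100
  001
Read columns: 011010000101

011010000101


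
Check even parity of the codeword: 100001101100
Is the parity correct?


Number of 1s: 5

No, parity error (5 ones)


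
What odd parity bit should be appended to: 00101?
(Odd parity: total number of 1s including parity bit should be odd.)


Number of 1s in data: 2
Parity bit: 1

1


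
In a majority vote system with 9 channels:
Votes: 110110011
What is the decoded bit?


Ones: 6 out of 9
Threshold: 5

1 (6/9 voted 1)


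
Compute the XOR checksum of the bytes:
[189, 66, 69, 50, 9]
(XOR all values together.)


XOR chain: 189 ^ 66 ^ 69 ^ 50 ^ 9 = 129

129


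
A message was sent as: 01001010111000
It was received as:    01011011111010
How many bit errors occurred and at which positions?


XOR: 00010001000010

3 error(s) at position(s): 3, 7, 12


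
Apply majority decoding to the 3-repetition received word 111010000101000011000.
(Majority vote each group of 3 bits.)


Groups: 111, 010, 000, 101, 000, 011, 000
Majority votes: 1001010

1001010


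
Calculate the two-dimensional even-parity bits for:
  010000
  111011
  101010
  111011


Row parities: 1111
Column parities: 111010

Row P: 1111, Col P: 111010, Corner: 0


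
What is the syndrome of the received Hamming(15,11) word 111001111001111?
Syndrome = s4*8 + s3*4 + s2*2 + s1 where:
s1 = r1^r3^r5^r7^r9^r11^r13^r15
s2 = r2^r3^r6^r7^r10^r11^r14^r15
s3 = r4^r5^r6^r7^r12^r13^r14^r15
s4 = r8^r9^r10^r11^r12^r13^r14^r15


s1=0, s2=0, s3=0, s4=0

Syndrome = 0 (no error)


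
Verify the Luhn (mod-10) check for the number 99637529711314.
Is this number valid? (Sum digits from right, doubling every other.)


Luhn sum = 64
64 mod 10 = 4

Invalid (Luhn sum mod 10 = 4)


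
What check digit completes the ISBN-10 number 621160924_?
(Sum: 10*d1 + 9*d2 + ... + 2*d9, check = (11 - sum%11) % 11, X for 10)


Weighted sum: 179
179 mod 11 = 3

Check digit: 8


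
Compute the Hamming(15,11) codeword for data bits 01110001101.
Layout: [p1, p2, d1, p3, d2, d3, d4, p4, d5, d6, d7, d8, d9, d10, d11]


Parity bits: p1=0, p2=1, p3=0, p4=1

010011110001101


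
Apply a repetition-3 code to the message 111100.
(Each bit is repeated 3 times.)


Each bit -> 3 copies

111111111111000000


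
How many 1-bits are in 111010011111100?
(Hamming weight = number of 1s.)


Counting 1s in 111010011111100

10


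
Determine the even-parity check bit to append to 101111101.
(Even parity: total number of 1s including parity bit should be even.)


Number of 1s in data: 7
Parity bit: 1

1


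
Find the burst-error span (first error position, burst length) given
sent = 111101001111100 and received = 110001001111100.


XOR: 001100000000000

Burst at position 2, length 2


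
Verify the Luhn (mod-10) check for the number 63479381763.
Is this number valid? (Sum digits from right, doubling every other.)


Luhn sum = 59
59 mod 10 = 9

Invalid (Luhn sum mod 10 = 9)


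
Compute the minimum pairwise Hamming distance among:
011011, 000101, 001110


Comparing all pairs, minimum distance: 3
Can detect 2 errors, correct 1 errors

3


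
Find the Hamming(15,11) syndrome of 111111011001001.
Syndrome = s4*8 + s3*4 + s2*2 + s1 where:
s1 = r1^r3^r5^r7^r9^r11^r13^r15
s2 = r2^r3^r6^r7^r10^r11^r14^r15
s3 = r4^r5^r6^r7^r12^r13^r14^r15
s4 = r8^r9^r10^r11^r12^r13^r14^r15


s1=1, s2=0, s3=1, s4=0

Syndrome = 5 (error at position 5)


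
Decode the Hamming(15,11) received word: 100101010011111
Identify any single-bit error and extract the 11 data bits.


Syndrome = 0: no error detected

Data: 00100011111 (no errors)


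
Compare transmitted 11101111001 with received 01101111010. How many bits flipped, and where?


XOR: 10000000011

3 error(s) at position(s): 0, 9, 10


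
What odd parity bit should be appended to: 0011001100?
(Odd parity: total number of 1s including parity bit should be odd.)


Number of 1s in data: 4
Parity bit: 1

1


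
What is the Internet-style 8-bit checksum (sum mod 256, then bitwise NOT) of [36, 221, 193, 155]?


Sum = 605 mod 256 = 93
Complement = 162

162


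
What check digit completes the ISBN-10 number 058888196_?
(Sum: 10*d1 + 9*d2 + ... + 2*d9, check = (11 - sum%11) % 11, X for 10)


Weighted sum: 296
296 mod 11 = 10

Check digit: 1


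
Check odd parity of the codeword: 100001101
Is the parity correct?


Number of 1s: 4

No, parity error (4 ones)


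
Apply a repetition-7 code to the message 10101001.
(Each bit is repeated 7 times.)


Each bit -> 7 copies

11111110000000111111100000001111111000000000000001111111


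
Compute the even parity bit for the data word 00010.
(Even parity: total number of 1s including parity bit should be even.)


Number of 1s in data: 1
Parity bit: 1

1


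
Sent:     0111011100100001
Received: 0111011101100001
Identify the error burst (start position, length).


XOR: 0000000001000000

Burst at position 9, length 1


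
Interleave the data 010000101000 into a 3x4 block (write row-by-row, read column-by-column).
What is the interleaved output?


Matrix:
  0100
  0010
  1000
Read columns: 001100010000

001100010000


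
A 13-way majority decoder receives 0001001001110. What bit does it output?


Ones: 5 out of 13
Threshold: 7

0 (5/13 voted 1)


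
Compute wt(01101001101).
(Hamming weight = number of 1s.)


Counting 1s in 01101001101

6


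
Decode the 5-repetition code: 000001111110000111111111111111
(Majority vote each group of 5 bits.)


Groups: 00000, 11111, 10000, 11111, 11111, 11111
Majority votes: 010111

010111


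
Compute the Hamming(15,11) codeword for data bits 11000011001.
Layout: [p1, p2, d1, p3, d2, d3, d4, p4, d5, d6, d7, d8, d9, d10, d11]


Parity bits: p1=0, p2=1, p3=1, p4=1

011110010011001


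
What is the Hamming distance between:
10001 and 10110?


XOR: 00111
Count of 1s: 3

3


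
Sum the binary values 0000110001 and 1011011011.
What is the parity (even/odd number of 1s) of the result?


0000110001 = 49
1011011011 = 731
Sum = 780 = 1100001100
1s count = 4

even parity (4 ones in 1100001100)


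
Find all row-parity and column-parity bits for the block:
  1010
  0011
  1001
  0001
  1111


Row parities: 00010
Column parities: 1110

Row P: 00010, Col P: 1110, Corner: 1


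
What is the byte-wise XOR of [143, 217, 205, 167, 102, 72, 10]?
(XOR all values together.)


XOR chain: 143 ^ 217 ^ 205 ^ 167 ^ 102 ^ 72 ^ 10 = 24

24


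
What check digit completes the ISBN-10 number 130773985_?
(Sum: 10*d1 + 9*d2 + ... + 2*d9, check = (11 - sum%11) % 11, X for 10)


Weighted sum: 213
213 mod 11 = 4

Check digit: 7


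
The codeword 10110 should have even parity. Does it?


Number of 1s: 3

No, parity error (3 ones)


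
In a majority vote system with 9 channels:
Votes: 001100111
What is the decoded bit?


Ones: 5 out of 9
Threshold: 5

1 (5/9 voted 1)


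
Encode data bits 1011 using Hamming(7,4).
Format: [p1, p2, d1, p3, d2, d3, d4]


Parity bits: p1=0, p2=1, p3=0

0110011


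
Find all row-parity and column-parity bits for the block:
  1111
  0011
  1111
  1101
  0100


Row parities: 00011
Column parities: 1010

Row P: 00011, Col P: 1010, Corner: 0


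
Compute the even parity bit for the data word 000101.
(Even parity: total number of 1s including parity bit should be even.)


Number of 1s in data: 2
Parity bit: 0

0


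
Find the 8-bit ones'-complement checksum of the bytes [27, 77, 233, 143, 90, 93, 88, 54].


Sum = 805 mod 256 = 37
Complement = 218

218


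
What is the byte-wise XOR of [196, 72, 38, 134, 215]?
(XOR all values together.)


XOR chain: 196 ^ 72 ^ 38 ^ 134 ^ 215 = 251

251


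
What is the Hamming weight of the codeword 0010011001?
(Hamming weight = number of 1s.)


Counting 1s in 0010011001

4


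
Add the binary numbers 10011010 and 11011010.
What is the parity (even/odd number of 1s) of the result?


10011010 = 154
11011010 = 218
Sum = 372 = 101110100
1s count = 5

odd parity (5 ones in 101110100)


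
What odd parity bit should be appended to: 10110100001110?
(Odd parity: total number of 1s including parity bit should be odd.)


Number of 1s in data: 7
Parity bit: 0

0


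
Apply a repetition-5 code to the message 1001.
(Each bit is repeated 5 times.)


Each bit -> 5 copies

11111000000000011111


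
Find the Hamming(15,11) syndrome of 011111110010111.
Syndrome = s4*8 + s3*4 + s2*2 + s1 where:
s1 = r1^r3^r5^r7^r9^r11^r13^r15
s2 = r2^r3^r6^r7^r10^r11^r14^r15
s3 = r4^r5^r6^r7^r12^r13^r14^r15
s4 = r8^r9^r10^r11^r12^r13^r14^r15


s1=0, s2=1, s3=1, s4=1

Syndrome = 14 (error at position 14)


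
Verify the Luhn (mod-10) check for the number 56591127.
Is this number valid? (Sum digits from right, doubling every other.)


Luhn sum = 31
31 mod 10 = 1

Invalid (Luhn sum mod 10 = 1)


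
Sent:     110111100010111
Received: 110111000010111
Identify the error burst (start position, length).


XOR: 000000100000000

Burst at position 6, length 1


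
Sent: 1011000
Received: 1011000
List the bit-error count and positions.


XOR: 0000000

0 errors (received matches sent)


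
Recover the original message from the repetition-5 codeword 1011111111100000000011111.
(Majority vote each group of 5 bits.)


Groups: 10111, 11111, 10000, 00000, 11111
Majority votes: 11001

11001


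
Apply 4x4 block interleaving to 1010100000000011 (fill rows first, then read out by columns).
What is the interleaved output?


Matrix:
  1010
  1000
  0000
  0011
Read columns: 1100000010010001

1100000010010001


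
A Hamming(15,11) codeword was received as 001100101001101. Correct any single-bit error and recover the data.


Syndrome = 7: error at position 7

Data: 10001001101 (corrected bit 7)


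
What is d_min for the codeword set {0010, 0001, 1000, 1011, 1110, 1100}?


Comparing all pairs, minimum distance: 1
Can detect 0 errors, correct 0 errors

1


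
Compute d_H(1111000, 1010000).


XOR: 0101000
Count of 1s: 2

2


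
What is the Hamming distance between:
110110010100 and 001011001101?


XOR: 111101011001
Count of 1s: 8

8


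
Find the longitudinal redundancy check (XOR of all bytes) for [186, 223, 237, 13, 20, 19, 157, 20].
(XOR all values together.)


XOR chain: 186 ^ 223 ^ 237 ^ 13 ^ 20 ^ 19 ^ 157 ^ 20 = 11

11


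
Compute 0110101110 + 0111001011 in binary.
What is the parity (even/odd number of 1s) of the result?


0110101110 = 430
0111001011 = 459
Sum = 889 = 1101111001
1s count = 7

odd parity (7 ones in 1101111001)


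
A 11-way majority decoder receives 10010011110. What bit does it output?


Ones: 6 out of 11
Threshold: 6

1 (6/11 voted 1)


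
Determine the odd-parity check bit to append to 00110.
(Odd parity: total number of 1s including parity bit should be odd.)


Number of 1s in data: 2
Parity bit: 1

1


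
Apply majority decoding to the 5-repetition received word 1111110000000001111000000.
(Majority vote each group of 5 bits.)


Groups: 11111, 10000, 00000, 11110, 00000
Majority votes: 10010

10010


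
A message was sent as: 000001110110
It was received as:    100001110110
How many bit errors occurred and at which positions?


XOR: 100000000000

1 error(s) at position(s): 0


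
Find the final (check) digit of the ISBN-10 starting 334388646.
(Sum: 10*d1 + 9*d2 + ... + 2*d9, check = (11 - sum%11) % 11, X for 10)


Weighted sum: 246
246 mod 11 = 4

Check digit: 7


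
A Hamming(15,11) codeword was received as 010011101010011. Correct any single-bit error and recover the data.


Syndrome = 5: error at position 5

Data: 00111010011 (corrected bit 5)


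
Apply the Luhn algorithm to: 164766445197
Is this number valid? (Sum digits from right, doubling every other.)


Luhn sum = 62
62 mod 10 = 2

Invalid (Luhn sum mod 10 = 2)


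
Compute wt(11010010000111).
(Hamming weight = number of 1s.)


Counting 1s in 11010010000111

7


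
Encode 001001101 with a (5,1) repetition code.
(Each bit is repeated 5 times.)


Each bit -> 5 copies

000000000011111000000000011111111110000011111


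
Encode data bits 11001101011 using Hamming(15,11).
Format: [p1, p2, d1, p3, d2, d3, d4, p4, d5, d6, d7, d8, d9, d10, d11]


Parity bits: p1=0, p2=0, p3=0, p4=1

001010011101011


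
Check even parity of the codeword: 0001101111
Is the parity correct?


Number of 1s: 6

Yes, parity is correct (6 ones)


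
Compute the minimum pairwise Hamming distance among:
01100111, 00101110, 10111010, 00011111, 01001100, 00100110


Comparing all pairs, minimum distance: 1
Can detect 0 errors, correct 0 errors

1


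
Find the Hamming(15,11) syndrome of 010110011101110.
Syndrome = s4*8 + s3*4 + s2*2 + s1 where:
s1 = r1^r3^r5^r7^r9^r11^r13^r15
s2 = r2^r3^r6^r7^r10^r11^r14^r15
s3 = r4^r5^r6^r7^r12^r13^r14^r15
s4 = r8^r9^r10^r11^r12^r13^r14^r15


s1=1, s2=1, s3=1, s4=0

Syndrome = 7 (error at position 7)


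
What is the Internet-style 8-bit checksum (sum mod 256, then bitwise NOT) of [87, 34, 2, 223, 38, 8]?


Sum = 392 mod 256 = 136
Complement = 119

119


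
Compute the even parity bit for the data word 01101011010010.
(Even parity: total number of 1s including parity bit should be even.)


Number of 1s in data: 7
Parity bit: 1

1


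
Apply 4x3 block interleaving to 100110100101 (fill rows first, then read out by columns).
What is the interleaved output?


Matrix:
  100
  110
  100
  101
Read columns: 111101000001

111101000001


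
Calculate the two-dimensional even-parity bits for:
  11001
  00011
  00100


Row parities: 101
Column parities: 11110

Row P: 101, Col P: 11110, Corner: 0


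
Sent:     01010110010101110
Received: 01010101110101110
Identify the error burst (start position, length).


XOR: 00000011100000000

Burst at position 6, length 3


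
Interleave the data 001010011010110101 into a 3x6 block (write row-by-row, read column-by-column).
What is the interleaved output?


Matrix:
  001010
  011010
  110101
Read columns: 001011110001110001

001011110001110001


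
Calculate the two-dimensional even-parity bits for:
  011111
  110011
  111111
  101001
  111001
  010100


Row parities: 100100
Column parities: 010111

Row P: 100100, Col P: 010111, Corner: 0


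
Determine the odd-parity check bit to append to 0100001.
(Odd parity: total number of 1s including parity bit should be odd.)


Number of 1s in data: 2
Parity bit: 1

1


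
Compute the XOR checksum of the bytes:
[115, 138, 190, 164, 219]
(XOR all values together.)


XOR chain: 115 ^ 138 ^ 190 ^ 164 ^ 219 = 56

56


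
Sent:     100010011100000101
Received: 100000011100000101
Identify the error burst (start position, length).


XOR: 000010000000000000

Burst at position 4, length 1


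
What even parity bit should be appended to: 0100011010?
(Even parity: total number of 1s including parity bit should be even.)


Number of 1s in data: 4
Parity bit: 0

0


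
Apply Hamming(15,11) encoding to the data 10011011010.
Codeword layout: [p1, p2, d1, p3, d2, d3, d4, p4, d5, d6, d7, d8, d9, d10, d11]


Parity bits: p1=0, p2=0, p3=1, p4=0

001100101011010


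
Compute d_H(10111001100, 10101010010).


XOR: 00010011110
Count of 1s: 5

5


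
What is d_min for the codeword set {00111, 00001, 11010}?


Comparing all pairs, minimum distance: 2
Can detect 1 errors, correct 0 errors

2


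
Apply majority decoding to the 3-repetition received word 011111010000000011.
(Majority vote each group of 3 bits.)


Groups: 011, 111, 010, 000, 000, 011
Majority votes: 110001

110001


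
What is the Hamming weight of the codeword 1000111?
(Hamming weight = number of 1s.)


Counting 1s in 1000111

4


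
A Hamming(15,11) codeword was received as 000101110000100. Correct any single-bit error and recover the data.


Syndrome = 0: no error detected

Data: 00110000100 (no errors)


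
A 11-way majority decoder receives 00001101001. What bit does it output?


Ones: 4 out of 11
Threshold: 6

0 (4/11 voted 1)


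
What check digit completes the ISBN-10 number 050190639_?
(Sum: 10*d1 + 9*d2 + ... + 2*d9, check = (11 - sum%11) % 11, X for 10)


Weighted sum: 157
157 mod 11 = 3

Check digit: 8


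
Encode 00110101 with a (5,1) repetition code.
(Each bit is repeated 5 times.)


Each bit -> 5 copies

0000000000111111111100000111110000011111


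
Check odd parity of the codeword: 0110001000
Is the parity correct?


Number of 1s: 3

Yes, parity is correct (3 ones)


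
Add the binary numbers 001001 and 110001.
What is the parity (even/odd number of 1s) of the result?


001001 = 9
110001 = 49
Sum = 58 = 111010
1s count = 4

even parity (4 ones in 111010)


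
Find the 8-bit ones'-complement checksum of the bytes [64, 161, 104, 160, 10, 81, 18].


Sum = 598 mod 256 = 86
Complement = 169

169


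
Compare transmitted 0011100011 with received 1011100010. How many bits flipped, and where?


XOR: 1000000001

2 error(s) at position(s): 0, 9
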